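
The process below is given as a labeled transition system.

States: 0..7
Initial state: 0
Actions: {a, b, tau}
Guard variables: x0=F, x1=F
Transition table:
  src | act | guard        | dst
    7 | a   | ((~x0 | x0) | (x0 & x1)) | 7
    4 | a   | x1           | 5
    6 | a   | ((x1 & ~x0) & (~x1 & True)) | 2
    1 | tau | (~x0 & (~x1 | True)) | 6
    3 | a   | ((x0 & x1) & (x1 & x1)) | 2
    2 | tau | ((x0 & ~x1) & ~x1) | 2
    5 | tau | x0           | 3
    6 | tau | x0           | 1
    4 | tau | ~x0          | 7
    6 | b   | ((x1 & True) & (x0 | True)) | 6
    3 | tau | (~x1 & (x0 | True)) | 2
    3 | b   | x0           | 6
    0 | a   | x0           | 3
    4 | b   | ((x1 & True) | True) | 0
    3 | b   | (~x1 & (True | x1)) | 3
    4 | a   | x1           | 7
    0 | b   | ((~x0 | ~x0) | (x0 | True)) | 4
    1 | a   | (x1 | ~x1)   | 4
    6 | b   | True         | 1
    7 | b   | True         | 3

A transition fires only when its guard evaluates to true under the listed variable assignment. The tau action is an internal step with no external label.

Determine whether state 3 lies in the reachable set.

10 transition(s) survive guard evaluation.
depth 0: {0}
depth 1: {4}  cumulative {0,4}
depth 2: {7}  cumulative {0,4,7}
depth 3: {3}  cumulative {0,3,4,7}
depth 4: {2}  cumulative {0,2,3,4,7}
Reach set: {0,2,3,4,7}
trace reaching 3: b·tau·b

Answer: REACHABLE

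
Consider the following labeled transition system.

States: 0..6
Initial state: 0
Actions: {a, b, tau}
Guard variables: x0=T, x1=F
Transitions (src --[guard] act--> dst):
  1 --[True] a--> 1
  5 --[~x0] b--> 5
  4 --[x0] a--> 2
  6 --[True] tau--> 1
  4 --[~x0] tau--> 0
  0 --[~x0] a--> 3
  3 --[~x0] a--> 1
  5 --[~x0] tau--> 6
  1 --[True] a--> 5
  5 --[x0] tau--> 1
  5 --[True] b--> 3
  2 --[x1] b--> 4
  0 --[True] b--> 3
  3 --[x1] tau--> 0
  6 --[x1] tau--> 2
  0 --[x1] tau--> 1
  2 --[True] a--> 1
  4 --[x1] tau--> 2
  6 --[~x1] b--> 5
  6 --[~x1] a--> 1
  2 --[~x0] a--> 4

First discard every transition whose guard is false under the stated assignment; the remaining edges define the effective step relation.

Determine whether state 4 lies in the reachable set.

Answer: UNREACHABLE

Trace:
10 transition(s) survive guard evaluation.
Layer 0: {0}
Layer 1: {3}  total {0,3}
R = {0,3}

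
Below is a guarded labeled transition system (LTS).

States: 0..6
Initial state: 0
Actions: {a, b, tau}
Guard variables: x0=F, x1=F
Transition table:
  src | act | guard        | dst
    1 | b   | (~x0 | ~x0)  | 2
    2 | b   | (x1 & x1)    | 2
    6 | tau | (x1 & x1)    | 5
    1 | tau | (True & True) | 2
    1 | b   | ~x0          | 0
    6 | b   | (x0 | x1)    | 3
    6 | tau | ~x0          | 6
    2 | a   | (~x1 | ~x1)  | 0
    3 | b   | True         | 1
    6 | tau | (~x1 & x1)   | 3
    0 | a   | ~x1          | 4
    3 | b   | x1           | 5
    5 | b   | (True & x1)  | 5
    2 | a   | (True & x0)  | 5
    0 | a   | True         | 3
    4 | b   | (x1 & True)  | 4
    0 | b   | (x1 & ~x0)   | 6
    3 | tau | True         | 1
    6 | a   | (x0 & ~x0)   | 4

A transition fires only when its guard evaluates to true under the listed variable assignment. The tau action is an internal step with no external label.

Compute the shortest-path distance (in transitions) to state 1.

Layered search for 1:
  L0 = {0}
  L1 = {3,4}
  L2 = {1}
depth(1)=2, e.g. a·b

Answer: 2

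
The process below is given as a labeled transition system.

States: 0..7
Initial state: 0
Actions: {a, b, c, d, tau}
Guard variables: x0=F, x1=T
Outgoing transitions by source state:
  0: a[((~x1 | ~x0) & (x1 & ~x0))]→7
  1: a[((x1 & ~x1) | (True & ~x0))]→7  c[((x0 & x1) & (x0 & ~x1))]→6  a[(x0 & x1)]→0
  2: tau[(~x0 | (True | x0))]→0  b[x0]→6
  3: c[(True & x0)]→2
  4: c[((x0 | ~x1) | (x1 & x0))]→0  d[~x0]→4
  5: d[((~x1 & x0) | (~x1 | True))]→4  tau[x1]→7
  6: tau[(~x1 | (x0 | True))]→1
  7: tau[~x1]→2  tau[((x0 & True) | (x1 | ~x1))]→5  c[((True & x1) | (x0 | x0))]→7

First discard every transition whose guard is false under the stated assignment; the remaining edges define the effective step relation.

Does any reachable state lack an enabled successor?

R = {0,4,5,7}
  0: a→7  [1 exit(s)]
  4: d→4  [1 exit(s)]
  5: d→4  tau→7  [2 exit(s)]
  7: c→7  tau→5  [2 exit(s)]

Answer: DEADLOCK-FREE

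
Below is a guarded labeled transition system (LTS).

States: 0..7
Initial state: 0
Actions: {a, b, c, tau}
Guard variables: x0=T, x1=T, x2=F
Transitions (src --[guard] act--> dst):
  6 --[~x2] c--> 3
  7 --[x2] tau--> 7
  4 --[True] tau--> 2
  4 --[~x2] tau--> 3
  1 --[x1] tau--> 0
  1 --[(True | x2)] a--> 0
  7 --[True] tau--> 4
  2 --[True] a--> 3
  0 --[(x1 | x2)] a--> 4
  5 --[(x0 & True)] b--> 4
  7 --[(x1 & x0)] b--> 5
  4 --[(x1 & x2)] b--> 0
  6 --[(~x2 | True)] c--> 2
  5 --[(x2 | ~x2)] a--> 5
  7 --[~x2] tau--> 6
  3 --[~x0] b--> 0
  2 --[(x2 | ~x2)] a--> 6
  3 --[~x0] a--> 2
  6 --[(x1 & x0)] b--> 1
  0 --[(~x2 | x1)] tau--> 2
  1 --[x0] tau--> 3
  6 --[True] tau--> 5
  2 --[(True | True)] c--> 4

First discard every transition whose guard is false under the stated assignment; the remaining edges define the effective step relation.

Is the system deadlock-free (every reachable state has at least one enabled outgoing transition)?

Answer: DEADLOCK at state 3

Trace:
Reachable = {0,1,2,3,4,5,6}
  0: a→4  tau→2  [2 exit(s)]
  1: a→0  tau→0  tau→3  [3 exit(s)]
  2: a→3  a→6  c→4  [3 exit(s)]
  3: ∅  [STUCK]
  4: tau→2  tau→3  [2 exit(s)]
  5: a→5  b→4  [2 exit(s)]
  6: b→1  c→2  c→3  tau→5  [4 exit(s)]
Path to 3: a·tau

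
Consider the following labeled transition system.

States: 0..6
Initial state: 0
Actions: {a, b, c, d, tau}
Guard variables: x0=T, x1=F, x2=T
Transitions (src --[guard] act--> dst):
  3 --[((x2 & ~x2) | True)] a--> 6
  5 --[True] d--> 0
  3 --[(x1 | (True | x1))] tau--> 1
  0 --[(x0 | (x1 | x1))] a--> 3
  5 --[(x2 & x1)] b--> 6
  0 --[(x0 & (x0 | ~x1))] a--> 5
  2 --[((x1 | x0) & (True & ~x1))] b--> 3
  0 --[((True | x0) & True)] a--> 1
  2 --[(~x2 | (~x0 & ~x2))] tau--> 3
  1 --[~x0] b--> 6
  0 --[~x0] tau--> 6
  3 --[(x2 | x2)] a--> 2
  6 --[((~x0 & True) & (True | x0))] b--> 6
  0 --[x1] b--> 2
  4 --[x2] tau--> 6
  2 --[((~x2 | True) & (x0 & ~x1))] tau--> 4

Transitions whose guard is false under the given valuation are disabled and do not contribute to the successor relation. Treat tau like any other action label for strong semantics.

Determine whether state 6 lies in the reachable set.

Answer: REACHABLE

Analysis:
Guard filter leaves 10 enabled edge(s).
L0 = {0}
L1 = {1,3,5}  now seen {0,1,3,5}
L2 = {2,6}  now seen {0,1,2,3,5,6}
L3 = {4}  now seen {0,1,2,3,4,5,6}
Reach set: {0,1,2,3,4,5,6}
witness 6: a·a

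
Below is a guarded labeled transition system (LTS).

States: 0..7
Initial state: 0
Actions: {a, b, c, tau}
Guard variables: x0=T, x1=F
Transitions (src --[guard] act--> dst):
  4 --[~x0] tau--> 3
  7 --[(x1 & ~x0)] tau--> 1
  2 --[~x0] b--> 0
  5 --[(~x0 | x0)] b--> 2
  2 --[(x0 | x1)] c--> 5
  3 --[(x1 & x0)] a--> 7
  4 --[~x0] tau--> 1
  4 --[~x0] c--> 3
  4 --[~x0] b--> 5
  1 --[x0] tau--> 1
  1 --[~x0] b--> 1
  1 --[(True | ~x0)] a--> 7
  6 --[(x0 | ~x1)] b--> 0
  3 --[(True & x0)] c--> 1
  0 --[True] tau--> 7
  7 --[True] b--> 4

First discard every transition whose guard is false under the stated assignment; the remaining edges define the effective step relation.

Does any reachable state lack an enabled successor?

Reachable = {0,4,7}
  0: tau→7  [1 exit(s)]
  4: ∅  [deadlock]
  7: b→4  [1 exit(s)]
trace reaching 4: tau·b

Answer: DEADLOCK at state 4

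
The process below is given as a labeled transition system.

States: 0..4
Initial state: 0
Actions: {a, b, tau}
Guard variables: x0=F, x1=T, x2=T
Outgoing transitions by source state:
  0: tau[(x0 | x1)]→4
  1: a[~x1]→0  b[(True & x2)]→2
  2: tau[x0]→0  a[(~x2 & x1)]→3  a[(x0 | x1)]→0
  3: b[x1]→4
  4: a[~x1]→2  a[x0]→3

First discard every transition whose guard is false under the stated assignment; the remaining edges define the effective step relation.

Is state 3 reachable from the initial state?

4 transition(s) survive guard evaluation.
Layer 0: {0}
Layer 1: {4}  cumulative {0,4}
Reach set: {0,4}

Answer: UNREACHABLE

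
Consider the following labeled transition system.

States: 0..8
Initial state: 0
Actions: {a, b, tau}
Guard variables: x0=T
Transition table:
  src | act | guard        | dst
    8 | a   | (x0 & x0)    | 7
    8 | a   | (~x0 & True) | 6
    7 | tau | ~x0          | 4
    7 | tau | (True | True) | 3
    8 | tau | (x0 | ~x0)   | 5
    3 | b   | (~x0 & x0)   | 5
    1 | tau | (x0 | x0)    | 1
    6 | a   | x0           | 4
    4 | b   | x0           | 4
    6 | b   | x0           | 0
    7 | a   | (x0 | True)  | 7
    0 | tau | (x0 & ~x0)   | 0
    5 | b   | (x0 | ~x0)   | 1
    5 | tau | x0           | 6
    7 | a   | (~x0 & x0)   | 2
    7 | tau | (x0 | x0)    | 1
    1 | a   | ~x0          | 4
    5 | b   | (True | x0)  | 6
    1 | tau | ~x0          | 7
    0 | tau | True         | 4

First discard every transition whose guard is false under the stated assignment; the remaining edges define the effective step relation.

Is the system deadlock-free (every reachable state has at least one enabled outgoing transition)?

Answer: DEADLOCK-FREE

Analysis:
R = {0,4}
  0: tau→4  [deg 1]
  4: b→4  [deg 1]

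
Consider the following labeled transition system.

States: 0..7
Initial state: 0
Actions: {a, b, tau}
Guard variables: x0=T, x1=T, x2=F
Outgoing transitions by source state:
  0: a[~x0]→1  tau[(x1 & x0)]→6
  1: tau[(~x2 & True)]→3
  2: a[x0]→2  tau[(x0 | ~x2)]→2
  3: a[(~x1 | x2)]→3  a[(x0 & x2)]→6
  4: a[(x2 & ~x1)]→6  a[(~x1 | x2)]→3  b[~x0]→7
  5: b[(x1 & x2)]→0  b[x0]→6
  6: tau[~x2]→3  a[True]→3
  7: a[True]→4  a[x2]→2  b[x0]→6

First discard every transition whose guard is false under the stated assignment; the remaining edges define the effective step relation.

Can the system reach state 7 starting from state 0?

Answer: UNREACHABLE

Working:
Guard filter leaves 9 enabled edge(s).
L0 = {0}
L1 = {6}  now seen {0,6}
L2 = {3}  now seen {0,3,6}
Reachable = {0,3,6}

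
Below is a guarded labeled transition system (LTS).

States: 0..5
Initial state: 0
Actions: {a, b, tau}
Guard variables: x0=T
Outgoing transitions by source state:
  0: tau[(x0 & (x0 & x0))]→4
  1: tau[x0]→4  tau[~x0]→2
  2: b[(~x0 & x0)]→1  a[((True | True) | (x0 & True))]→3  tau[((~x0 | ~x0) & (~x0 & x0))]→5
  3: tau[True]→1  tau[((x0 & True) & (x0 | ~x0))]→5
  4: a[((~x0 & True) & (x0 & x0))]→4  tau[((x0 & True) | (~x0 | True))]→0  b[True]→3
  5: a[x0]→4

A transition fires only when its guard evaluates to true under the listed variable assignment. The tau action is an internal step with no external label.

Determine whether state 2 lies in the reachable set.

Answer: UNREACHABLE

Working:
Guard filter leaves 8 enabled edge(s).
depth 0: {0}
depth 1: {4}  cumulative {0,4}
depth 2: {3}  cumulative {0,3,4}
depth 3: {1,5}  cumulative {0,1,3,4,5}
R = {0,1,3,4,5}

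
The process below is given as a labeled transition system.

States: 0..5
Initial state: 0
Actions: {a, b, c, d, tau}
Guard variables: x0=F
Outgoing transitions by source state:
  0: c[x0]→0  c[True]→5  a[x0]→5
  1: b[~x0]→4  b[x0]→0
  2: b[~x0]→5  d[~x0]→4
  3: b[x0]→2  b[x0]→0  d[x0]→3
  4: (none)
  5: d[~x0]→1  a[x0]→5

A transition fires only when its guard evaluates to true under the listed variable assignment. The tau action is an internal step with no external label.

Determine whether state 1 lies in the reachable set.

Answer: REACHABLE

Trace:
5 transition(s) survive guard evaluation.
depth 0: {0}
depth 1: {5}  cumulative {0,5}
depth 2: {1}  cumulative {0,1,5}
depth 3: {4}  cumulative {0,1,4,5}
R = {0,1,4,5}
Path to 1: c·d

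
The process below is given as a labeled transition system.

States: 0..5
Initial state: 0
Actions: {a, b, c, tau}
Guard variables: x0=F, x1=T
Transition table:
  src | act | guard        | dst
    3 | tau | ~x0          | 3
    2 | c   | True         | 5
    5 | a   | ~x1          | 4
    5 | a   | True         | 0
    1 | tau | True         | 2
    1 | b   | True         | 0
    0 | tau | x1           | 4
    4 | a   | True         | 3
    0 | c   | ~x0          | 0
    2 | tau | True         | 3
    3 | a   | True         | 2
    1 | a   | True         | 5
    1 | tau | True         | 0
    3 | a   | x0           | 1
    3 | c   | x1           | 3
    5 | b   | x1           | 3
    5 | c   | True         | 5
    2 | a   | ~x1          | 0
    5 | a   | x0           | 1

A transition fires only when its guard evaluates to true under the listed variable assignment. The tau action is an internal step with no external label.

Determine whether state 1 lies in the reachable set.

Answer: UNREACHABLE

Working:
Guard filter leaves 15 enabled edge(s).
L0 = {0}
L1 = {4}  now seen {0,4}
L2 = {3}  now seen {0,3,4}
L3 = {2}  now seen {0,2,3,4}
L4 = {5}  now seen {0,2,3,4,5}
R = {0,2,3,4,5}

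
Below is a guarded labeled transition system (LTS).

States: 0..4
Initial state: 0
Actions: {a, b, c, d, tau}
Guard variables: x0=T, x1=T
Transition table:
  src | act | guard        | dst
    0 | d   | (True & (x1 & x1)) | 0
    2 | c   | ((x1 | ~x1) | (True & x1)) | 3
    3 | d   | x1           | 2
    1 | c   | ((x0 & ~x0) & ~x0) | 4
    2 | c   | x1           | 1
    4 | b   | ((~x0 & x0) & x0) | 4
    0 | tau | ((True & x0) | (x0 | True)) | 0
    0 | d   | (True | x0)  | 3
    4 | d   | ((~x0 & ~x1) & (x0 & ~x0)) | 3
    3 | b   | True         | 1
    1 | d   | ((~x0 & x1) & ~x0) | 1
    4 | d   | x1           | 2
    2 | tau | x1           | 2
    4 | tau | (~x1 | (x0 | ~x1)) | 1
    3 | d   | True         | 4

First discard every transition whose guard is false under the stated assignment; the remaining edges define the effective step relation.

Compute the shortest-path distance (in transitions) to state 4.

Answer: 2

Analysis:
Layered search for 4:
  Layer 0: {0}
  Layer 1: {3}
  Layer 2: {1,2,4}
first hit 4 at d=2 via d·d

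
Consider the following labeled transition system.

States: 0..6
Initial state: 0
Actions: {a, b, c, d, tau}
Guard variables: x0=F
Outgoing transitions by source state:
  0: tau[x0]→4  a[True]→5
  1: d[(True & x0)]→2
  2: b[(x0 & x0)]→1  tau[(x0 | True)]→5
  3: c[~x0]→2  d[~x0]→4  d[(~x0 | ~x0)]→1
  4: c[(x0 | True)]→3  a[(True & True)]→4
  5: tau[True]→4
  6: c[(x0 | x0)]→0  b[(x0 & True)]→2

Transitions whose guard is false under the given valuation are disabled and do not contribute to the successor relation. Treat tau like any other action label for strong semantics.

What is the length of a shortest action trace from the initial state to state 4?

Answer: 2

Working:
Breadth-first toward 4:
  Layer 0: {0}
  Layer 1: {5}
  Layer 2: {4}
first hit 4 at d=2 via a·tau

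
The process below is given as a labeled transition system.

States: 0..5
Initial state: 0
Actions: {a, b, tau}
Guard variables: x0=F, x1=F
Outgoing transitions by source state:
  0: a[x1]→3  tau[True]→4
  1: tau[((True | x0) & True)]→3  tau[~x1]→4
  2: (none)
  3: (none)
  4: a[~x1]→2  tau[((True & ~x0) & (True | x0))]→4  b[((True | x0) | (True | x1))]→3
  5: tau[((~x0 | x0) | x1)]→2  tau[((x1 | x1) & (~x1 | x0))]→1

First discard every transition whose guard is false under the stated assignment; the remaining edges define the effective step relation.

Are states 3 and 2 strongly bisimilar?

Answer: BISIMILAR

Trace:
Compute ~ classes (split until stable):
  π0 = {{0,1,2,3,4,5}}
  π1 = {{0,1,5},{2,3},{4}}
  π2 = {{0},{1},{2,3},{4},{5}}
Fixed point at round 3; 5 class(es).
class of 3: {2,3}; class of 2: {2,3}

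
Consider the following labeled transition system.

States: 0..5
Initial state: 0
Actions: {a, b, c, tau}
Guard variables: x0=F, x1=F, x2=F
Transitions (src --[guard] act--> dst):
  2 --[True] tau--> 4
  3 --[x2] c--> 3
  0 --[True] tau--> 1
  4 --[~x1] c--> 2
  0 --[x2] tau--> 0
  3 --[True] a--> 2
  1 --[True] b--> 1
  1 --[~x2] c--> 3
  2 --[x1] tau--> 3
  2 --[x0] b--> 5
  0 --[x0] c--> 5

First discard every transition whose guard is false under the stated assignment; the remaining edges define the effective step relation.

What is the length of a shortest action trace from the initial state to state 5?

Answer: UNREACHABLE

Working:
Breadth-first toward 5:
  depth 0: {0}
  depth 1: {1}
  depth 2: {3}
  depth 3: {2}
  depth 4: {4}
5 never appears.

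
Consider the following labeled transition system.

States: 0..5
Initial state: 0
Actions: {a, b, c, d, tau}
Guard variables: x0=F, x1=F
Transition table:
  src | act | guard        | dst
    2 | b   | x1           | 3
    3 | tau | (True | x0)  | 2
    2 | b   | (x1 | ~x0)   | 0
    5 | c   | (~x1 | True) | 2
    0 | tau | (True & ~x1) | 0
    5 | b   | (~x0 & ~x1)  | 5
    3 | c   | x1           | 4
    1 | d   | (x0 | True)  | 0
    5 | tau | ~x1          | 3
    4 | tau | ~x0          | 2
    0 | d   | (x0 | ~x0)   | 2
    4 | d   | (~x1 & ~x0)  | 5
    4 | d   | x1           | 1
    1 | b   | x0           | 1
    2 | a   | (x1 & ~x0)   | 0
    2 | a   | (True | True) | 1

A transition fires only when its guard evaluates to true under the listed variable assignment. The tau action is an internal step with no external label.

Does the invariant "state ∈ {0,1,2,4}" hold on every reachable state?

Answer: INVARIANT HOLDS

Working:
Safe = {0,1,2,4}
Reachable = {0,1,2}
  0: ok
  1: ok
  2: ok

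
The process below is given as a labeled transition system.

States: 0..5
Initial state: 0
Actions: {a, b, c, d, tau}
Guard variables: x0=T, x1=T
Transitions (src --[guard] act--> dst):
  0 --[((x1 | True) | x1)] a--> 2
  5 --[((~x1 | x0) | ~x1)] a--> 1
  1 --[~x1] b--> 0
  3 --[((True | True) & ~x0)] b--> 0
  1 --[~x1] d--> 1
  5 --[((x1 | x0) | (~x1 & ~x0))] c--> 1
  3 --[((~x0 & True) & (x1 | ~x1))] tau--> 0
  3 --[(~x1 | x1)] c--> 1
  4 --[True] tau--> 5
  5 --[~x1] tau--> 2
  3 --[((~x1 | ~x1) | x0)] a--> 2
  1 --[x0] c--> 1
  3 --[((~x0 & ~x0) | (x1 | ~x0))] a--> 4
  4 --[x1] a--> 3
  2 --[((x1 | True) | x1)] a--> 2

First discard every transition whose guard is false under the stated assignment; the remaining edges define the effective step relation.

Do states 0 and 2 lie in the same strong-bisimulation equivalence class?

Answer: BISIMILAR

Trace:
Refine partition for ~:
  P[0] = {{0,1,2,3,4,5}}
  P[1] = {{0,2},{1},{3,5},{4}}
  P[2] = {{0,2},{1},{3},{4},{5}}
stable after 3 split(s): 5 block(s)
class of 0: {0,2}; class of 2: {0,2}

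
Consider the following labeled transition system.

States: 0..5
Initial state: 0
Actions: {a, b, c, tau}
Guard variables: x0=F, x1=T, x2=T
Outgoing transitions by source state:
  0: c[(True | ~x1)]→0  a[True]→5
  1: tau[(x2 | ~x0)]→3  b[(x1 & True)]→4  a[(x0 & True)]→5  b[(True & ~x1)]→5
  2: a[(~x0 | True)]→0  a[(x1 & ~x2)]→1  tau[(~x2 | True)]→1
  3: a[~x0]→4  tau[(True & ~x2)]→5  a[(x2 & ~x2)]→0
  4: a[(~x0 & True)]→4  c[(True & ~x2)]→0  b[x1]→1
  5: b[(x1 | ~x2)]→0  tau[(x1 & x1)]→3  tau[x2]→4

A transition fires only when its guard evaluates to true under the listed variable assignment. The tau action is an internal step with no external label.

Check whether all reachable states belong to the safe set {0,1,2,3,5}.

Answer: INVARIANT VIOLATED at state 4

Analysis:
Inv-set: {0,1,2,3,5}
Reachable = {0,1,3,4,5}
  0: ✓
  1: ✓
  3: ✓
  4: outside
  5: ✓
witness against invariant: a·tau → 4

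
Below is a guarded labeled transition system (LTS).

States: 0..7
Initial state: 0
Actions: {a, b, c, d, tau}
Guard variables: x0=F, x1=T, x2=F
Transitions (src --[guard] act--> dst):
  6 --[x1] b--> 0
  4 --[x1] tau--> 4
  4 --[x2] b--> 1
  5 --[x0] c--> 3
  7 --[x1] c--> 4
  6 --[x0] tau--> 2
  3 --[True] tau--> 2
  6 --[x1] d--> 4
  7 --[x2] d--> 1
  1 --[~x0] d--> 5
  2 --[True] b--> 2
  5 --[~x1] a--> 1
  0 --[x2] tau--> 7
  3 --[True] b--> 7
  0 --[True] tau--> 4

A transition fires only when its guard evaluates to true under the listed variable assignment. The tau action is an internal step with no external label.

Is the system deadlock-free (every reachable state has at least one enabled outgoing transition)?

Answer: DEADLOCK-FREE

Trace:
Reachable = {0,4}
  0: tau→4  [1 out]
  4: tau→4  [1 out]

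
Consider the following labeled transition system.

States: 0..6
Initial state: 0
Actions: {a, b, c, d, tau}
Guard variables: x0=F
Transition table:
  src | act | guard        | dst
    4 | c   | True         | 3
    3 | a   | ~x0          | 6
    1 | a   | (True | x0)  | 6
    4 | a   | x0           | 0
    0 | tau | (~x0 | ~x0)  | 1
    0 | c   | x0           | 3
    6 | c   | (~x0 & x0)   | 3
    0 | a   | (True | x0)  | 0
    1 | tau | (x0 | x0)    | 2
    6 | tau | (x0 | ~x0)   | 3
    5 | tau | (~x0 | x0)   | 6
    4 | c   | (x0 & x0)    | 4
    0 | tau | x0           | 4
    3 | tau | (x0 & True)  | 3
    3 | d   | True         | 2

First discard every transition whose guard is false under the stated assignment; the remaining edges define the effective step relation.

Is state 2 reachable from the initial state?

8 transition(s) survive guard evaluation.
L0 = {0}
L1 = {1}  now seen {0,1}
L2 = {6}  now seen {0,1,6}
L3 = {3}  now seen {0,1,3,6}
L4 = {2}  now seen {0,1,2,3,6}
Reach set: {0,1,2,3,6}
Path to 2: tau·a·tau·d

Answer: REACHABLE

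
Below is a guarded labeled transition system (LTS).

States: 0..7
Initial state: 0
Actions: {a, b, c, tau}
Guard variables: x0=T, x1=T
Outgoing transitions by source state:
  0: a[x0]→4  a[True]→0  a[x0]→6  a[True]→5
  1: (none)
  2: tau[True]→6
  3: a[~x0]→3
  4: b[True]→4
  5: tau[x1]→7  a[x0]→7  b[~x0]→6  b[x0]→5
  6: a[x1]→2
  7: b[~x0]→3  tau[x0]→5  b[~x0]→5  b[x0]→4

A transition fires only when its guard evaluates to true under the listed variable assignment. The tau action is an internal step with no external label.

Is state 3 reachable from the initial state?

After dropping false guards: 12 live edges.
L0 = {0}
L1 = {4,5,6}  total {0,4,5,6}
L2 = {2,7}  total {0,2,4,5,6,7}
R = {0,2,4,5,6,7}

Answer: UNREACHABLE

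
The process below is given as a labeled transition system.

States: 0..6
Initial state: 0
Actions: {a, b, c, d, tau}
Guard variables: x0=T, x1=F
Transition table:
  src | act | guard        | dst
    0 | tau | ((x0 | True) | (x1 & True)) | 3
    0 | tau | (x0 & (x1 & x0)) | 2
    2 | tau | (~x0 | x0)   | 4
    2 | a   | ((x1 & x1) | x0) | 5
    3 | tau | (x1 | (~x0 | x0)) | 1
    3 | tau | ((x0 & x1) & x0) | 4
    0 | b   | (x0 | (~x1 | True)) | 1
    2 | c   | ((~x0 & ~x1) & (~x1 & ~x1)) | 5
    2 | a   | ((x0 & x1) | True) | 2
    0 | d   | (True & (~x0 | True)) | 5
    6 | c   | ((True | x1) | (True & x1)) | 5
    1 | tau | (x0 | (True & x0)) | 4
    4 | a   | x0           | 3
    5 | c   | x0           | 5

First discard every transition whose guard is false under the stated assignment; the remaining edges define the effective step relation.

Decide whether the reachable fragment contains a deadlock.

Answer: DEADLOCK-FREE

Working:
R = {0,1,3,4,5}
  0: b→1  d→5  tau→3  [deg 3]
  1: tau→4  [deg 1]
  3: tau→1  [deg 1]
  4: a→3  [deg 1]
  5: c→5  [deg 1]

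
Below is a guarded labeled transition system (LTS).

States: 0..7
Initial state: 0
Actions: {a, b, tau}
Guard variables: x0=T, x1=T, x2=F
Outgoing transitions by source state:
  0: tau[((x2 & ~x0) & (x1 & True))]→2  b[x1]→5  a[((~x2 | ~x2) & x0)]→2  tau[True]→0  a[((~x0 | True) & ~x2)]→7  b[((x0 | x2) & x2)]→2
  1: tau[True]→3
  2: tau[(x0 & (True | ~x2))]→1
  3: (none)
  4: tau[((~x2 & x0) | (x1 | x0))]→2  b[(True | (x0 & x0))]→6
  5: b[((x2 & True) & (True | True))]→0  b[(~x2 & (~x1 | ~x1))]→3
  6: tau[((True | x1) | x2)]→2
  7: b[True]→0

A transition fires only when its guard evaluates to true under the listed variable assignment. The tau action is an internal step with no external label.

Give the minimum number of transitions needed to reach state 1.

Answer: 2

Working:
BFS to 1:
  L0 = {0}
  L1 = {2,5,7}
  L2 = {1}
1 enters at depth 2; path a·tau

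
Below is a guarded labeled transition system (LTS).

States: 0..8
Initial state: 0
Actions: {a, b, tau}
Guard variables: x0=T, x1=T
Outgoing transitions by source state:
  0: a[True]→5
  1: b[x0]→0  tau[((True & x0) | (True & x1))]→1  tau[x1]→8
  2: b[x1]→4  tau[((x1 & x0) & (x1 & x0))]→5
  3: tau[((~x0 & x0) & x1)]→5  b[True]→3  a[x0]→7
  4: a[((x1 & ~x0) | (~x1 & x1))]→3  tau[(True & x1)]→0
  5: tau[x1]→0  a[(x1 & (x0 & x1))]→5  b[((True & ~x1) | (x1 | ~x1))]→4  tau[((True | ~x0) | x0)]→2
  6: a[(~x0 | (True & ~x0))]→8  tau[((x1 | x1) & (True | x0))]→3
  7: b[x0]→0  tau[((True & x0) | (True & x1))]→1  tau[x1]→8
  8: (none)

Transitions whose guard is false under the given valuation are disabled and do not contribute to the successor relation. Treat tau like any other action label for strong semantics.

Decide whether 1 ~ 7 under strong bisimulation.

Answer: BISIMILAR

Working:
Bisimulation quotient by refinement:
  round 0: {{0,1,2,3,4,5,6,7,8}}
  round 1: {{0},{1,2,7},{3},{4,6},{5},{8}}
  round 2: {{0},{1,7},{2},{3},{4},{5},{6},{8}}
8 equivalence class(es) (converged in 3)
1∈{1,7}, 7∈{1,7}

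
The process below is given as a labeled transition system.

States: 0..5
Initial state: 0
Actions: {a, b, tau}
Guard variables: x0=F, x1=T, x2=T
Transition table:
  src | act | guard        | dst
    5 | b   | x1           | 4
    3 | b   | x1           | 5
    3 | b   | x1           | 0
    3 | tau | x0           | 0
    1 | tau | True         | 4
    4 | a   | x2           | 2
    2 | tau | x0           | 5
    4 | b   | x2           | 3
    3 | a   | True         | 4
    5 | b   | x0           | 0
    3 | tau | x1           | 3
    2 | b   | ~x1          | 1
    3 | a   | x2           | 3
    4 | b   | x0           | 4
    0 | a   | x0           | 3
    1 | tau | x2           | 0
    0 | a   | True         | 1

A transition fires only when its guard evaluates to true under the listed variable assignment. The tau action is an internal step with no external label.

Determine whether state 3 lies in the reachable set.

11 transition(s) survive guard evaluation.
depth 0: {0}
depth 1: {1}  cumulative {0,1}
depth 2: {4}  cumulative {0,1,4}
depth 3: {2,3}  cumulative {0,1,2,3,4}
depth 4: {5}  cumulative {0,1,2,3,4,5}
Reachable = {0,1,2,3,4,5}
witness 3: a·tau·b

Answer: REACHABLE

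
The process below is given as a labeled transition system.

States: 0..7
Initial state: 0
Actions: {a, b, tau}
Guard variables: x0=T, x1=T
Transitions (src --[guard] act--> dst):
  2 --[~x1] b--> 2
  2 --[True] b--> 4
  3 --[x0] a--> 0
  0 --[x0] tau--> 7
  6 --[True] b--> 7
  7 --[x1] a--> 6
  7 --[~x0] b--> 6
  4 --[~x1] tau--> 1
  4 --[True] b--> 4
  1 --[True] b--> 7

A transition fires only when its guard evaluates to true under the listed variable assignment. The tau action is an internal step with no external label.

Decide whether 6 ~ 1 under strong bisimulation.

Answer: BISIMILAR

Trace:
Bisimulation quotient by refinement:
  π0 = {{0,1,2,3,4,5,6,7}}
  π1 = {{0},{1,2,4,6},{3,7},{5}}
  π2 = {{0},{1,6},{2,4},{3},{5},{7}}
Fixed point at round 3; 6 class(es).
[6]={1,6}  [1]={1,6}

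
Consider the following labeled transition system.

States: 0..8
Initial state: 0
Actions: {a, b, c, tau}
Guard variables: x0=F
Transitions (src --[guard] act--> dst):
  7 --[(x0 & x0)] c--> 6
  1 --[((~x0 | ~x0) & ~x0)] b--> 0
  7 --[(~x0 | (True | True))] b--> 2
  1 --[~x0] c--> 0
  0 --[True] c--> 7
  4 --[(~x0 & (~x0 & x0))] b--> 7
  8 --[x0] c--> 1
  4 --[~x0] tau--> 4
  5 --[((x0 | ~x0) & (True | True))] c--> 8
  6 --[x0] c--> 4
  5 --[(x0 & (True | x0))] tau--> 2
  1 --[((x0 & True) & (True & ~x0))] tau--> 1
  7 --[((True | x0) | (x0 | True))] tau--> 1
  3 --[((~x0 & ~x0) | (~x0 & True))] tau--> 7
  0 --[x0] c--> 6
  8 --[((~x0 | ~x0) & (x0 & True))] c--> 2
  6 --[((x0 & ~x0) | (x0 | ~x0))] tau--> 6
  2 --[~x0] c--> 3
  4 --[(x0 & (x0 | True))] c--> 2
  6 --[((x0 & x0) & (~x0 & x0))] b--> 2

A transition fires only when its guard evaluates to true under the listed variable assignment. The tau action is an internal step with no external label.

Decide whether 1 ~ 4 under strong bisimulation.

Answer: NOT BISIMILAR

Analysis:
Bisimulation quotient by refinement:
  π0 = {{0,1,2,3,4,5,6,7,8}}
  π1 = {{0,2,5},{1},{3,4,6},{7},{8}}
  π2 = {{0},{1},{2},{3},{4,6},{5},{7},{8}}
stable after 3 split(s): 8 block(s)
[1]={1}  [4]={4,6}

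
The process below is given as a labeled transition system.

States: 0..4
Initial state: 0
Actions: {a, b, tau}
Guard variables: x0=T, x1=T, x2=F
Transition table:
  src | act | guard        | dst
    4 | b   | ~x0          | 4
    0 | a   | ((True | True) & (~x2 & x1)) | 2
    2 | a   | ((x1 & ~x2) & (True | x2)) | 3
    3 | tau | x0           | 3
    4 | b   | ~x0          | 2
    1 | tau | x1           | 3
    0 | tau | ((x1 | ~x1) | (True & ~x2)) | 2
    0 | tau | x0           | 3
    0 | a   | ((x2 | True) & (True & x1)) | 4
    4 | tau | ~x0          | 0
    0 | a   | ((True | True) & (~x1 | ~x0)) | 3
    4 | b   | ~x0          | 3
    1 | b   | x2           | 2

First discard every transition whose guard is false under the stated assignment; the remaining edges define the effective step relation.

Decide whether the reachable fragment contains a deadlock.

Reach set: {0,2,3,4}
  0: a→2  a→4  tau→2  tau→3  [4 out]
  2: a→3  [1 out]
  3: tau→3  [1 out]
  4: ∅  [deadlock]
trace reaching 4: a

Answer: DEADLOCK at state 4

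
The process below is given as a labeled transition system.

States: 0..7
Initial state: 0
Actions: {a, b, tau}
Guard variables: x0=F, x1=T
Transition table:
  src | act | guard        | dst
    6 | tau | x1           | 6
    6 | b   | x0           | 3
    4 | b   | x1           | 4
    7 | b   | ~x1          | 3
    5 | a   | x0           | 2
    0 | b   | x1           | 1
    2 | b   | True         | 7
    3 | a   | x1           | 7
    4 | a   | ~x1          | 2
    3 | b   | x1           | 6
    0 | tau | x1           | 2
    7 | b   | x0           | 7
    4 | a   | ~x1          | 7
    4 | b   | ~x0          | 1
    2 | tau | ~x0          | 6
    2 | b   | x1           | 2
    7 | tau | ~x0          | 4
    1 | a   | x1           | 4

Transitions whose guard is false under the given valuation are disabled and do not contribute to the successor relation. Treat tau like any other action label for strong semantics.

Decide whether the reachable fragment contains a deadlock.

Reachable = {0,1,2,4,6,7}
  0: b→1  tau→2  [deg 2]
  1: a→4  [deg 1]
  2: b→2  b→7  tau→6  [deg 3]
  4: b→1  b→4  [deg 2]
  6: tau→6  [deg 1]
  7: tau→4  [deg 1]

Answer: DEADLOCK-FREE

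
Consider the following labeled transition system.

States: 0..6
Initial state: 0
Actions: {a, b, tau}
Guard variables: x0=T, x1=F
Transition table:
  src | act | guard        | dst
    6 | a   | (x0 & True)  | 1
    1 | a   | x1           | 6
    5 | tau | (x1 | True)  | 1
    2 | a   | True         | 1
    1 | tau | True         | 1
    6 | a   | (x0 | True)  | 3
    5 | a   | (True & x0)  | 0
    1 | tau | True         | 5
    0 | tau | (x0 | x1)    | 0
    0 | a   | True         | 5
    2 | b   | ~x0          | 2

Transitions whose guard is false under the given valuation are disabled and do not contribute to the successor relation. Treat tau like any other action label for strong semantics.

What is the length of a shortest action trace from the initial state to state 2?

Layered search for 2:
  Layer 0: {0}
  Layer 1: {5}
  Layer 2: {1}
2 never appears.

Answer: UNREACHABLE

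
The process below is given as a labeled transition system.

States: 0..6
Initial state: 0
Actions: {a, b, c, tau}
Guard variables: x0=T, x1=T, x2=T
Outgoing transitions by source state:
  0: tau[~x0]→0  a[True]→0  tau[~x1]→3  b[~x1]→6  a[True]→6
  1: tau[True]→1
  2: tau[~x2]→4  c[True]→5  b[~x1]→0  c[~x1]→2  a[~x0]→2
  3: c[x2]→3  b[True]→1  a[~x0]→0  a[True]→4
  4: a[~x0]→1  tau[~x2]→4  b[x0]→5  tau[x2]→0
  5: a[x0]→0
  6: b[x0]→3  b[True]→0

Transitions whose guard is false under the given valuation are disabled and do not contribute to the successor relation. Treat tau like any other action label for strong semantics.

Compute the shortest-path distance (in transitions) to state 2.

BFS to 2:
  Layer 0: {0}
  Layer 1: {6}
  Layer 2: {3}
  Layer 3: {1,4}
  Layer 4: {5}
2 never appears.

Answer: UNREACHABLE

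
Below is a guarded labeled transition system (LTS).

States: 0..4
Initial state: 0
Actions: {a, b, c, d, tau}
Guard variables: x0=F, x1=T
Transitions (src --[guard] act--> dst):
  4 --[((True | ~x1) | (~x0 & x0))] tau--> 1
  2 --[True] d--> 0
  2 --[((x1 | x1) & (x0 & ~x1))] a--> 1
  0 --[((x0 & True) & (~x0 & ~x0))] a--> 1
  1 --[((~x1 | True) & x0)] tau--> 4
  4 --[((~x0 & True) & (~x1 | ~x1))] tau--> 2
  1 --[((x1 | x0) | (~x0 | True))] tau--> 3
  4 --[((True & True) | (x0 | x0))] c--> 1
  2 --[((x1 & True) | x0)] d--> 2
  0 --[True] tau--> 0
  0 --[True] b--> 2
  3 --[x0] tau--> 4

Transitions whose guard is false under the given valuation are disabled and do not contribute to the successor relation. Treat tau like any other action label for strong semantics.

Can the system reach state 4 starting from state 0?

Answer: UNREACHABLE

Trace:
After dropping false guards: 7 live edges.
depth 0: {0}
depth 1: {2}  now seen {0,2}
Reachable = {0,2}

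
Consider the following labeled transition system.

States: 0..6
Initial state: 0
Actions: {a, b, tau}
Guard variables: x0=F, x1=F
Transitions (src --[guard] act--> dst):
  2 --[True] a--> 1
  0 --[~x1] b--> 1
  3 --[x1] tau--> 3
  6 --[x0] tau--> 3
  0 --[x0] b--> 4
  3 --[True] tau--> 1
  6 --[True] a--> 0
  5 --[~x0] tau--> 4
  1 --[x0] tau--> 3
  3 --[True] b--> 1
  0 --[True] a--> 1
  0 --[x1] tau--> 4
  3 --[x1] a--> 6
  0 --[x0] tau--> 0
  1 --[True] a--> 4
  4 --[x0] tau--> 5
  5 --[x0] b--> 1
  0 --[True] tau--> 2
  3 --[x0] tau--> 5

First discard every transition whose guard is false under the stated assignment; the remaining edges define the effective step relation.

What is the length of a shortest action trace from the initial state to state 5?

Answer: UNREACHABLE

Trace:
BFS to 5:
  L0 = {0}
  L1 = {1,2}
  L2 = {4}
5 never appears.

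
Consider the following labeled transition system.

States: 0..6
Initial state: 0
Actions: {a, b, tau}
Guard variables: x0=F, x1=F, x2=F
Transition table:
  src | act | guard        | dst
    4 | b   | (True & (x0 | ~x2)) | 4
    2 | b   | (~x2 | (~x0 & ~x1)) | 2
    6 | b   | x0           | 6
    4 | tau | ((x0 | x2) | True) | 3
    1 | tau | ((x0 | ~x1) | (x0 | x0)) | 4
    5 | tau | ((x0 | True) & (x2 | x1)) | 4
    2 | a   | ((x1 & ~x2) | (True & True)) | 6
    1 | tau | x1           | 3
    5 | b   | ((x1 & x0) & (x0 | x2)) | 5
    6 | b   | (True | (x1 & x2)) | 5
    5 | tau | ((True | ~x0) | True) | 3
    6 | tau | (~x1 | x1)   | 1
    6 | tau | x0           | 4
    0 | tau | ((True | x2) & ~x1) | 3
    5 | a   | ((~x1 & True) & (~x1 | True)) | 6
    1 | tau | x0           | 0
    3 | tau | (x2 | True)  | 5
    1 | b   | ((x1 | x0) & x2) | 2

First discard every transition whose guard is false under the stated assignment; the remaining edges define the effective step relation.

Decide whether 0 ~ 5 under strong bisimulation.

Bisimulation quotient by refinement:
  round 0: {{0,1,2,3,4,5,6}}
  round 1: {{0,1,3},{2},{4,6},{5}}
  round 2: {{0},{1},{2},{3},{4},{5},{6}}
Fixed point at round 3; 7 class(es).
class of 0: {0}; class of 5: {5}

Answer: NOT BISIMILAR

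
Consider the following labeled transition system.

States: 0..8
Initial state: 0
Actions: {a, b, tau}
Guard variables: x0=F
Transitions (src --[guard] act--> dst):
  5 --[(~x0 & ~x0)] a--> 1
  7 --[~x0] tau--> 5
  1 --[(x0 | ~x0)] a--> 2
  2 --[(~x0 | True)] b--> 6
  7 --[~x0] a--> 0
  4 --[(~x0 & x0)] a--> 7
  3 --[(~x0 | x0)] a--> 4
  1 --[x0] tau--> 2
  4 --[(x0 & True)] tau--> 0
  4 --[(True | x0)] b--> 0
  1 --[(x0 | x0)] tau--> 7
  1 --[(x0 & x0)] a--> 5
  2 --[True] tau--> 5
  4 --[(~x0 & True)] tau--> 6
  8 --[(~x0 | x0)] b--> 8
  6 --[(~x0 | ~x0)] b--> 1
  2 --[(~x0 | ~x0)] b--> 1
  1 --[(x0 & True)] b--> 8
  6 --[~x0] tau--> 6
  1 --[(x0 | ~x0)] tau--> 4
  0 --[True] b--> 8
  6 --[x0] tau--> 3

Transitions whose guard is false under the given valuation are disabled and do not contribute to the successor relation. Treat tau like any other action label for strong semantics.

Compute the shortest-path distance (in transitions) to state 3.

Layered search for 3:
  depth 0: {0}
  depth 1: {8}
3 never appears.

Answer: UNREACHABLE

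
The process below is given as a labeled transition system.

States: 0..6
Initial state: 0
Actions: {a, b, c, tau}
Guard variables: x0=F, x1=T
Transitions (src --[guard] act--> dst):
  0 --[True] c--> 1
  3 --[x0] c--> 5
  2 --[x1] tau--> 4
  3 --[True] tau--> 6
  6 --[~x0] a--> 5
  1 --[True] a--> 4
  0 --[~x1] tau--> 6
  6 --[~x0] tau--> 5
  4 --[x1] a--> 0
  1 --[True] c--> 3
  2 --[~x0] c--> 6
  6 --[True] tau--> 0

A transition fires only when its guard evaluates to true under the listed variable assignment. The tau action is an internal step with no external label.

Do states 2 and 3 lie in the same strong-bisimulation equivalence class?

Compute ~ classes (split until stable):
  round 0: {{0,1,2,3,4,5,6}}
  round 1: {{0},{1},{2},{3},{4},{5},{6}}
stable after 2 split(s): 7 block(s)
2∈{2}, 3∈{3}

Answer: NOT BISIMILAR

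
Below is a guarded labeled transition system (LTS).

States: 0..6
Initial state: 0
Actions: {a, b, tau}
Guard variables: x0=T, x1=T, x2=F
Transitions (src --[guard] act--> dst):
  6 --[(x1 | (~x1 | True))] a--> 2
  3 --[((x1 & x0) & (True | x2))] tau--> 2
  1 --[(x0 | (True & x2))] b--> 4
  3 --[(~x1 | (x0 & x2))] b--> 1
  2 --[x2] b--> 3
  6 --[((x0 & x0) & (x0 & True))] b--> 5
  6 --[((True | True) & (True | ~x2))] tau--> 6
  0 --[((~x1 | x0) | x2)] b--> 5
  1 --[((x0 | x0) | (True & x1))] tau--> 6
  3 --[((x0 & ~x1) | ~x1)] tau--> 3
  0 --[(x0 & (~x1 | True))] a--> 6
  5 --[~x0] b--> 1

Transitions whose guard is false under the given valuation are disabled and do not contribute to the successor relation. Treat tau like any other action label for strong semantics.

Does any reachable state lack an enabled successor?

Reachable = {0,2,5,6}
  0: a→6  b→5  [2 out]
  2: ∅  [STUCK]
  5: ∅  [STUCK]
  6: a→2  b→5  tau→6  [3 out]
trace reaching 2: a·a

Answer: DEADLOCK at state 2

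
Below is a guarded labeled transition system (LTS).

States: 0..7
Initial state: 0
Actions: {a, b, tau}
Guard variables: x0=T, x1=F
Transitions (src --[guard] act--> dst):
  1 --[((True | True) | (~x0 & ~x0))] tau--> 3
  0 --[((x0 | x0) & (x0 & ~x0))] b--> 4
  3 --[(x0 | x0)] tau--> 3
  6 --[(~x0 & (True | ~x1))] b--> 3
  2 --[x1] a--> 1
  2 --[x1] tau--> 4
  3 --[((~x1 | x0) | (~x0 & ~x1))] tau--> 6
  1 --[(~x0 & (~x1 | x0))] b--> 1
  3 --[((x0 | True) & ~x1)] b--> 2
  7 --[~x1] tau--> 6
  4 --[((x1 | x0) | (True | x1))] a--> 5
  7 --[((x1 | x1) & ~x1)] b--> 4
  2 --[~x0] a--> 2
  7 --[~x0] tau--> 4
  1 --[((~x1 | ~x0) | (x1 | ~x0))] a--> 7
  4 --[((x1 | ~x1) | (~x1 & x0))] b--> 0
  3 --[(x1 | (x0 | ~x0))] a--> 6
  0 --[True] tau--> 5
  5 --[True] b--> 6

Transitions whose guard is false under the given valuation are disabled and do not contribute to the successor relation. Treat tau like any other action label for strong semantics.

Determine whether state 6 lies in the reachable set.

Answer: REACHABLE

Working:
Guard filter leaves 11 enabled edge(s).
L0 = {0}
L1 = {5}  total {0,5}
L2 = {6}  total {0,5,6}
Reach set: {0,5,6}
witness 6: tau·b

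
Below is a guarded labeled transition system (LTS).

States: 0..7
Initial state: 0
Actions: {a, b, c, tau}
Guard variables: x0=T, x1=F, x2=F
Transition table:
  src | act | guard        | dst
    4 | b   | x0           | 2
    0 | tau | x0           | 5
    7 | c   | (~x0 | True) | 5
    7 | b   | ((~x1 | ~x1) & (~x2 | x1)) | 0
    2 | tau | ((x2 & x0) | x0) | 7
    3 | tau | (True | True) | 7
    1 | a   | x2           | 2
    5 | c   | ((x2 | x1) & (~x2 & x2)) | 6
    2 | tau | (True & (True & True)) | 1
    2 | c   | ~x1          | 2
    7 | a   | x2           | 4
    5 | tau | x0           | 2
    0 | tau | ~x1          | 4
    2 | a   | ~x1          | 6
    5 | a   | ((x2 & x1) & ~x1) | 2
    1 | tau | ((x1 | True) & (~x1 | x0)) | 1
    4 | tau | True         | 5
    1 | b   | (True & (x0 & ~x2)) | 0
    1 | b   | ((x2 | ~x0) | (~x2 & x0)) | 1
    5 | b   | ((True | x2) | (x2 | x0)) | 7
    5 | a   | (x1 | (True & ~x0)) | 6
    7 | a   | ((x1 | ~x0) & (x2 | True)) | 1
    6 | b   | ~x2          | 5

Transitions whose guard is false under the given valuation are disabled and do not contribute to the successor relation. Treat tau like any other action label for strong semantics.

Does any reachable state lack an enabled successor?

Answer: DEADLOCK-FREE

Working:
R = {0,1,2,4,5,6,7}
  0: tau→4  tau→5  [2 exit(s)]
  1: b→0  b→1  tau→1  [3 exit(s)]
  2: a→6  c→2  tau→1  tau→7  [4 exit(s)]
  4: b→2  tau→5  [2 exit(s)]
  5: b→7  tau→2  [2 exit(s)]
  6: b→5  [1 exit(s)]
  7: b→0  c→5  [2 exit(s)]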